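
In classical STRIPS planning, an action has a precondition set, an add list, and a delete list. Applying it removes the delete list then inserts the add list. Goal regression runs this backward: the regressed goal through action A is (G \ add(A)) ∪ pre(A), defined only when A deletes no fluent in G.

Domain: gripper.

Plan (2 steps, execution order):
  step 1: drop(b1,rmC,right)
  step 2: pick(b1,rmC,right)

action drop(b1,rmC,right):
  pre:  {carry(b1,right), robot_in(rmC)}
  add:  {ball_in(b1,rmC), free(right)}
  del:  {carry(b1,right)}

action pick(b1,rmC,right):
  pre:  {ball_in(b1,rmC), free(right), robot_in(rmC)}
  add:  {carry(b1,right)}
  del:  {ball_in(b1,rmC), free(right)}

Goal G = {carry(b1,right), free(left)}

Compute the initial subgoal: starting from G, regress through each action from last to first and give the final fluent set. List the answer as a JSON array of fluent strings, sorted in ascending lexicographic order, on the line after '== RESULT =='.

Regress step by step:
  through step 2 (pick(b1,rmC,right)): drop {carry(b1,right)}, keep {free(left)}, require {ball_in(b1,rmC), free(right), robot_in(rmC)}
    → {ball_in(b1,rmC), free(left), free(right), robot_in(rmC)}
  through step 1 (drop(b1,rmC,right)): drop {ball_in(b1,rmC), free(right)}, keep {free(left), robot_in(rmC)}, require {carry(b1,right), robot_in(rmC)}
    → {carry(b1,right), free(left), robot_in(rmC)}

== RESULT ==
["carry(b1,right)", "free(left)", "robot_in(rmC)"]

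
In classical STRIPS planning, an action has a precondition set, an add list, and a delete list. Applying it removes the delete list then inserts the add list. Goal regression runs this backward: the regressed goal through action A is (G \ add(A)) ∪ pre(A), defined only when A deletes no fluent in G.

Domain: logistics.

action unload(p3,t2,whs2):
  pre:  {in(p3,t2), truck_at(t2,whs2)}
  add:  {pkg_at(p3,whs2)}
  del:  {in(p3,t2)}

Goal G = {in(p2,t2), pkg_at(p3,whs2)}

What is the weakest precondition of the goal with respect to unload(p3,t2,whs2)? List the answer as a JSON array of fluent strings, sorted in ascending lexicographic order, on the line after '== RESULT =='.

Compute (G \ add) ∪ pre:
  G ∩ del = {}  (empty — regression defined)
  G \ add = {in(p2,t2), pkg_at(p3,whs2)} \ {pkg_at(p3,whs2)} = {in(p2,t2)}
  ∪ pre   = {in(p2,t2)} ∪ {in(p3,t2), truck_at(t2,whs2)}
          = {in(p2,t2), in(p3,t2), truck_at(t2,whs2)}

== RESULT ==
["in(p2,t2)", "in(p3,t2)", "truck_at(t2,whs2)"]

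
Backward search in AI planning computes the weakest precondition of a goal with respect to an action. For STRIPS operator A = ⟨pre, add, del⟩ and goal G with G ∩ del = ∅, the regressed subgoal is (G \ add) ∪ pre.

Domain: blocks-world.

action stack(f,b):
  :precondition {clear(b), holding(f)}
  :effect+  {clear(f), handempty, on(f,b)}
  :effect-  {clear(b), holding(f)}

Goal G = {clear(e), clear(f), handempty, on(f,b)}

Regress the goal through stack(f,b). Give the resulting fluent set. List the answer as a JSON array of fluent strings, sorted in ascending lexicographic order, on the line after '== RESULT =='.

Compute (G \ add) ∪ pre:
  G ∩ del = {}  (empty — regression defined)
  G \ add = {clear(e), clear(f), handempty, on(f,b)} \ {clear(f), handempty, on(f,b)} = {clear(e)}
  ∪ pre   = {clear(e)} ∪ {clear(b), holding(f)}
          = {clear(b), clear(e), holding(f)}

== RESULT ==
["clear(b)", "clear(e)", "holding(f)"]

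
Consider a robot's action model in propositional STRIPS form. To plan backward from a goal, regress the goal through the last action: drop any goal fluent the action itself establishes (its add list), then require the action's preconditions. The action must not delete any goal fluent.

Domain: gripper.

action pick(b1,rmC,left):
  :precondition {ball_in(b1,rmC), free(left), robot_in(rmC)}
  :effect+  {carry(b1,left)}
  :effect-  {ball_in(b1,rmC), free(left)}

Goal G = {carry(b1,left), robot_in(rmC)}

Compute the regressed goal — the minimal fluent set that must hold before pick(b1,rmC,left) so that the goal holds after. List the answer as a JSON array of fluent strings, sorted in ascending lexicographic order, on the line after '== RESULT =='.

Compute (G \ add) ∪ pre:
  G ∩ del = {}  (empty — regression defined)
  G \ add = {carry(b1,left), robot_in(rmC)} \ {carry(b1,left)} = {robot_in(rmC)}
  ∪ pre   = {robot_in(rmC)} ∪ {ball_in(b1,rmC), free(left), robot_in(rmC)}
          = {ball_in(b1,rmC), free(left), robot_in(rmC)}

== RESULT ==
["ball_in(b1,rmC)", "free(left)", "robot_in(rmC)"]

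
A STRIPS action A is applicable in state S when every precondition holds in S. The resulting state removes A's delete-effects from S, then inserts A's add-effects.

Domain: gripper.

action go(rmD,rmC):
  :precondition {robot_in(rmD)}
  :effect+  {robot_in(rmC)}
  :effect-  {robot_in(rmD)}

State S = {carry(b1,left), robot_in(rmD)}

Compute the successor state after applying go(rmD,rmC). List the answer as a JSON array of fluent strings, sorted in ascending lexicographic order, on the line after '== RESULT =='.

Progress:
  pre ⊆ S: {robot_in(rmD)} ⊆ S  — applicable
  S \ del = {carry(b1,left)}
  ∪ add   = {carry(b1,left), robot_in(rmC)}

== RESULT ==
["carry(b1,left)", "robot_in(rmC)"]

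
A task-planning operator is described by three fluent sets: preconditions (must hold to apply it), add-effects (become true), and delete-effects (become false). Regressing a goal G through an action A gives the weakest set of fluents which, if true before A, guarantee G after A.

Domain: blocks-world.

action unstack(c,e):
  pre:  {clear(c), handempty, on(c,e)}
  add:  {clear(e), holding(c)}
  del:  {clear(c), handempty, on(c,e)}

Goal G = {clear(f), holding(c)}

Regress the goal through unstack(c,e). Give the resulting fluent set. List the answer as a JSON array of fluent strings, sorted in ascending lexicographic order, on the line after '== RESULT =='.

Regress:
  G ∩ del = {}  (empty — regression defined)
  G \ add = {clear(f), holding(c)} \ {clear(e), holding(c)} = {clear(f)}
  ∪ pre   = {clear(f)} ∪ {clear(c), handempty, on(c,e)}
          = {clear(c), clear(f), handempty, on(c,e)}

== RESULT ==
["clear(c)", "clear(f)", "handempty", "on(c,e)"]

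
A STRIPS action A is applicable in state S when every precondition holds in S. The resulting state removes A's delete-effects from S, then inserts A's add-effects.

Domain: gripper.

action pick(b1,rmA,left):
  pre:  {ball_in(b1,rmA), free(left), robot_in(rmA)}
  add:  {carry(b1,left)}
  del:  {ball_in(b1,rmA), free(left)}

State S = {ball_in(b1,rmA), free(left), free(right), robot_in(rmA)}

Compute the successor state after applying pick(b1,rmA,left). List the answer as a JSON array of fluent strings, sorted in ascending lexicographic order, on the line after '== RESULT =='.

Compute (S \ del) ∪ add:
  pre ⊆ S: {ball_in(b1,rmA), free(left), robot_in(rmA)} ⊆ S  — applicable
  S \ del = {free(right), robot_in(rmA)}
  ∪ add   = {carry(b1,left), free(right), robot_in(rmA)}

== RESULT ==
["carry(b1,left)", "free(right)", "robot_in(rmA)"]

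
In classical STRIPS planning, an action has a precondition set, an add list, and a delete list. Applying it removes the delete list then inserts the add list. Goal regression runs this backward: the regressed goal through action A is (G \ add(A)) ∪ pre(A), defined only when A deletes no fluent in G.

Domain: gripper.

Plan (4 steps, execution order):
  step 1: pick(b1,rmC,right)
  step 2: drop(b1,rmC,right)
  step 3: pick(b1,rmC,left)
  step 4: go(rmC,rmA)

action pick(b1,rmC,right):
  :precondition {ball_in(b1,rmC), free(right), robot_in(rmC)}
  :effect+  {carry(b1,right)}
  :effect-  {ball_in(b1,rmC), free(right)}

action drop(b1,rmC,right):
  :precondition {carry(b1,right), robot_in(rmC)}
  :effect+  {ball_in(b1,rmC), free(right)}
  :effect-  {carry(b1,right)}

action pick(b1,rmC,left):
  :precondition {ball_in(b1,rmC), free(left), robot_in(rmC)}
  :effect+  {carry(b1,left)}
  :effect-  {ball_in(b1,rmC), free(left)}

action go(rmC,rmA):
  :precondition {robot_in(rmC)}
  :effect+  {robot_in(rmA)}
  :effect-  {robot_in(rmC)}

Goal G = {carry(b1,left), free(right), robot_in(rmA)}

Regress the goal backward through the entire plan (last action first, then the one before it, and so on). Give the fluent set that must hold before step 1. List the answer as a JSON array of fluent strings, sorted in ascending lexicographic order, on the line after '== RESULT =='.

Regress step by step:
  through step 4 (go(rmC,rmA)): drop {robot_in(rmA)}, keep {carry(b1,left), free(right)}, require {robot_in(rmC)}
    → {carry(b1,left), free(right), robot_in(rmC)}
  through step 3 (pick(b1,rmC,left)): drop {carry(b1,left)}, keep {free(right), robot_in(rmC)}, require {ball_in(b1,rmC), free(left), robot_in(rmC)}
    → {ball_in(b1,rmC), free(left), free(right), robot_in(rmC)}
  through step 2 (drop(b1,rmC,right)): drop {ball_in(b1,rmC), free(right)}, keep {free(left), robot_in(rmC)}, require {carry(b1,right), robot_in(rmC)}
    → {carry(b1,right), free(left), robot_in(rmC)}
  through step 1 (pick(b1,rmC,right)): drop {carry(b1,right)}, keep {free(left), robot_in(rmC)}, require {ball_in(b1,rmC), free(right), robot_in(rmC)}
    → {ball_in(b1,rmC), free(left), free(right), robot_in(rmC)}

== RESULT ==
["ball_in(b1,rmC)", "free(left)", "free(right)", "robot_in(rmC)"]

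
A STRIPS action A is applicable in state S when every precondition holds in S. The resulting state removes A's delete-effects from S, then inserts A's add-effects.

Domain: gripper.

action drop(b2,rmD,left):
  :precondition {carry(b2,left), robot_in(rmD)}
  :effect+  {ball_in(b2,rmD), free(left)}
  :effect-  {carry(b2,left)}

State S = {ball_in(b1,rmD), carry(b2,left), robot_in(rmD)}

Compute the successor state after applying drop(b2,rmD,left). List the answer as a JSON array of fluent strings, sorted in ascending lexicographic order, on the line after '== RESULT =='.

Progress:
  pre ⊆ S: {carry(b2,left), robot_in(rmD)} ⊆ S  — applicable
  S \ del = {ball_in(b1,rmD), robot_in(rmD)}
  ∪ add   = {ball_in(b1,rmD), ball_in(b2,rmD), free(left), robot_in(rmD)}

== RESULT ==
["ball_in(b1,rmD)", "ball_in(b2,rmD)", "free(left)", "robot_in(rmD)"]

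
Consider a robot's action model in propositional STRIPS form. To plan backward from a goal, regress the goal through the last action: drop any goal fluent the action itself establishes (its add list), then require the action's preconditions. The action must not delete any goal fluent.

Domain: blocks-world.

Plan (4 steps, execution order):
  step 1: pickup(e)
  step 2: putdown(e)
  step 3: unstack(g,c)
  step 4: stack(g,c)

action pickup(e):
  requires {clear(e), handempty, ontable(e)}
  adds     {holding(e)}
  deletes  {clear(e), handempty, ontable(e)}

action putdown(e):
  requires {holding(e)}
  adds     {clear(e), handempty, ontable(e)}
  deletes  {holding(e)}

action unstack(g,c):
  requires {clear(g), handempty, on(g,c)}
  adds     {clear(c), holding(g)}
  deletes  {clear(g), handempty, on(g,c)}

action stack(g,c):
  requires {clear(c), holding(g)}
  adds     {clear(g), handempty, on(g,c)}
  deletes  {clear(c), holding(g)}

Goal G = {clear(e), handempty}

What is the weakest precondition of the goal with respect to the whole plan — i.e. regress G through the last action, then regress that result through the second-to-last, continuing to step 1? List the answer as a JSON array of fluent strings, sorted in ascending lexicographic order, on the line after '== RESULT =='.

Work backward from the goal:
  through step 4 (stack(g,c)): drop {handempty}, keep {clear(e)}, require {clear(c), holding(g)}
    → {clear(c), clear(e), holding(g)}
  through step 3 (unstack(g,c)): drop {clear(c), holding(g)}, keep {clear(e)}, require {clear(g), handempty, on(g,c)}
    → {clear(e), clear(g), handempty, on(g,c)}
  through step 2 (putdown(e)): drop {clear(e), handempty}, keep {clear(g), on(g,c)}, require {holding(e)}
    → {clear(g), holding(e), on(g,c)}
  through step 1 (pickup(e)): drop {holding(e)}, keep {clear(g), on(g,c)}, require {clear(e), handempty, ontable(e)}
    → {clear(e), clear(g), handempty, on(g,c), ontable(e)}

== RESULT ==
["clear(e)", "clear(g)", "handempty", "on(g,c)", "ontable(e)"]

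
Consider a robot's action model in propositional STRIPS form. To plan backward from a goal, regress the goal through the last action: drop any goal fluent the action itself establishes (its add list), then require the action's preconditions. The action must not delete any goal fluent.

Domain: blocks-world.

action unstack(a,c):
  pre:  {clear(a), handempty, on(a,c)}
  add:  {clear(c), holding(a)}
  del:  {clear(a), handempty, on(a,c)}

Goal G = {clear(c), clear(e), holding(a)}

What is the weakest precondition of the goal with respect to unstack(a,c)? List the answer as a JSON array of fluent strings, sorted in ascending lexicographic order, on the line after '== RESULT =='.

Regress:
  G ∩ del = {}  (empty — regression defined)
  G \ add = {clear(c), clear(e), holding(a)} \ {clear(c), holding(a)} = {clear(e)}
  ∪ pre   = {clear(e)} ∪ {clear(a), handempty, on(a,c)}
          = {clear(a), clear(e), handempty, on(a,c)}

== RESULT ==
["clear(a)", "clear(e)", "handempty", "on(a,c)"]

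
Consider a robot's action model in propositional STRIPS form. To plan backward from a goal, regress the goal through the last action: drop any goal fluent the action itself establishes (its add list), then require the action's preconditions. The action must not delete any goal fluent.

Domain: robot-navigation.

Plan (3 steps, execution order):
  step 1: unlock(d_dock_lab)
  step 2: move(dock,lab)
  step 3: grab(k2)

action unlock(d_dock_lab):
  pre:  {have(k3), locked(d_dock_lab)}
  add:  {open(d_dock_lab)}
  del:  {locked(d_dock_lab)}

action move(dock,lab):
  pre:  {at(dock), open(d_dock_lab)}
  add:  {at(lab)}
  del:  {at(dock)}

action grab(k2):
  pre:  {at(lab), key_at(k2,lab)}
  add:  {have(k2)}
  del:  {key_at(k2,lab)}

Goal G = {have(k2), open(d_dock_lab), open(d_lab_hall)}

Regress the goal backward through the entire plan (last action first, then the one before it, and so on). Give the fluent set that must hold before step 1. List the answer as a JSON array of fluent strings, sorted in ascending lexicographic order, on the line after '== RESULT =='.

Regress step by step:
  through step 3 (grab(k2)): drop {have(k2)}, keep {open(d_dock_lab), open(d_lab_hall)}, require {at(lab), key_at(k2,lab)}
    → {at(lab), key_at(k2,lab), open(d_dock_lab), open(d_lab_hall)}
  through step 2 (move(dock,lab)): drop {at(lab)}, keep {key_at(k2,lab), open(d_dock_lab), open(d_lab_hall)}, require {at(dock), open(d_dock_lab)}
    → {at(dock), key_at(k2,lab), open(d_dock_lab), open(d_lab_hall)}
  through step 1 (unlock(d_dock_lab)): drop {open(d_dock_lab)}, keep {at(dock), key_at(k2,lab), open(d_lab_hall)}, require {have(k3), locked(d_dock_lab)}
    → {at(dock), have(k3), key_at(k2,lab), locked(d_dock_lab), open(d_lab_hall)}

== RESULT ==
["at(dock)", "have(k3)", "key_at(k2,lab)", "locked(d_dock_lab)", "open(d_lab_hall)"]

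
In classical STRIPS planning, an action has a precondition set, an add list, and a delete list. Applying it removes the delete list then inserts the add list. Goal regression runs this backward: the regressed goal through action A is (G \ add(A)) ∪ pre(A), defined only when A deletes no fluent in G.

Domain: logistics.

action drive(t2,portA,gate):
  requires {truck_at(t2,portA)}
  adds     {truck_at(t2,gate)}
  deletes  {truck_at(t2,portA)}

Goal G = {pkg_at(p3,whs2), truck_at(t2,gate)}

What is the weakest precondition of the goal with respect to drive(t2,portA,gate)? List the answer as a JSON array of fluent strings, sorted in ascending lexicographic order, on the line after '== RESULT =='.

Compute (G \ add) ∪ pre:
  G ∩ del = {}  (empty — regression defined)
  G \ add = {pkg_at(p3,whs2), truck_at(t2,gate)} \ {truck_at(t2,gate)} = {pkg_at(p3,whs2)}
  ∪ pre   = {pkg_at(p3,whs2)} ∪ {truck_at(t2,portA)}
          = {pkg_at(p3,whs2), truck_at(t2,portA)}

== RESULT ==
["pkg_at(p3,whs2)", "truck_at(t2,portA)"]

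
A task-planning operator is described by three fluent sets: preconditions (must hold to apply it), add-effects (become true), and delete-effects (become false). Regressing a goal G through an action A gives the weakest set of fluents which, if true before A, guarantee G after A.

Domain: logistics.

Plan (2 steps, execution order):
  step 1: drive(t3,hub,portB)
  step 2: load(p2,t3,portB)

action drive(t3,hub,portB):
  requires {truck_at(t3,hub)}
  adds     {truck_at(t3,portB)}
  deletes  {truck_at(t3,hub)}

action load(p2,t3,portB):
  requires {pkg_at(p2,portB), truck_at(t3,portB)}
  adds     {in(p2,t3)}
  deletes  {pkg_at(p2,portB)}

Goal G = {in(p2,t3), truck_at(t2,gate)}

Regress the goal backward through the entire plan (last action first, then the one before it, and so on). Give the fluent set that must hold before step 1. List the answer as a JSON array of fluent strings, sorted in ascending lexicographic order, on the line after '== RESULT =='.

Work backward from the goal:
  through step 2 (load(p2,t3,portB)): drop {in(p2,t3)}, keep {truck_at(t2,gate)}, require {pkg_at(p2,portB), truck_at(t3,portB)}
    → {pkg_at(p2,portB), truck_at(t2,gate), truck_at(t3,portB)}
  through step 1 (drive(t3,hub,portB)): drop {truck_at(t3,portB)}, keep {pkg_at(p2,portB), truck_at(t2,gate)}, require {truck_at(t3,hub)}
    → {pkg_at(p2,portB), truck_at(t2,gate), truck_at(t3,hub)}

== RESULT ==
["pkg_at(p2,portB)", "truck_at(t2,gate)", "truck_at(t3,hub)"]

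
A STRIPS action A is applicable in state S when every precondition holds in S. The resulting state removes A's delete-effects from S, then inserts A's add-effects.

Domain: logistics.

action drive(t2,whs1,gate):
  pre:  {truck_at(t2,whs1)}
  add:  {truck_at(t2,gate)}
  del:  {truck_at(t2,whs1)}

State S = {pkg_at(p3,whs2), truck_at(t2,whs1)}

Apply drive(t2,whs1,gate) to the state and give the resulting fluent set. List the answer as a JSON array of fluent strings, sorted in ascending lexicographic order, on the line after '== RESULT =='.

Progress:
  pre ⊆ S: {truck_at(t2,whs1)} ⊆ S  — applicable
  S \ del = {pkg_at(p3,whs2)}
  ∪ add   = {pkg_at(p3,whs2), truck_at(t2,gate)}

== RESULT ==
["pkg_at(p3,whs2)", "truck_at(t2,gate)"]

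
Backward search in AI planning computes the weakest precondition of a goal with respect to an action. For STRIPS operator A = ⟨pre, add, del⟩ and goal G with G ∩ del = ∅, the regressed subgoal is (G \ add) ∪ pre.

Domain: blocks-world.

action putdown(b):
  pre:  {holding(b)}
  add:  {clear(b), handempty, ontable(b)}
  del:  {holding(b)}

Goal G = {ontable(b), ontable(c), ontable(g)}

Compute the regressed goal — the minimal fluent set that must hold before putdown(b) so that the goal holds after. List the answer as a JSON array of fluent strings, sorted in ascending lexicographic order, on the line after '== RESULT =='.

Compute (G \ add) ∪ pre:
  G ∩ del = {}  (empty — regression defined)
  G \ add = {ontable(b), ontable(c), ontable(g)} \ {clear(b), handempty, ontable(b)} = {ontable(c), ontable(g)}
  ∪ pre   = {ontable(c), ontable(g)} ∪ {holding(b)}
          = {holding(b), ontable(c), ontable(g)}

== RESULT ==
["holding(b)", "ontable(c)", "ontable(g)"]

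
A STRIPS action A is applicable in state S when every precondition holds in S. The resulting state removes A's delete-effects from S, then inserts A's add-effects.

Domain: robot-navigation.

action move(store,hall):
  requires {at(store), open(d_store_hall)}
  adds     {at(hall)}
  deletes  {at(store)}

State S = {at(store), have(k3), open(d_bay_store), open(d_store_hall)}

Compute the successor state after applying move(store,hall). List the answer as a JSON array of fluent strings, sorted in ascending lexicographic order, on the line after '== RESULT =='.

Compute (S \ del) ∪ add:
  pre ⊆ S: {at(store), open(d_store_hall)} ⊆ S  — applicable
  S \ del = {have(k3), open(d_bay_store), open(d_store_hall)}
  ∪ add   = {at(hall), have(k3), open(d_bay_store), open(d_store_hall)}

== RESULT ==
["at(hall)", "have(k3)", "open(d_bay_store)", "open(d_store_hall)"]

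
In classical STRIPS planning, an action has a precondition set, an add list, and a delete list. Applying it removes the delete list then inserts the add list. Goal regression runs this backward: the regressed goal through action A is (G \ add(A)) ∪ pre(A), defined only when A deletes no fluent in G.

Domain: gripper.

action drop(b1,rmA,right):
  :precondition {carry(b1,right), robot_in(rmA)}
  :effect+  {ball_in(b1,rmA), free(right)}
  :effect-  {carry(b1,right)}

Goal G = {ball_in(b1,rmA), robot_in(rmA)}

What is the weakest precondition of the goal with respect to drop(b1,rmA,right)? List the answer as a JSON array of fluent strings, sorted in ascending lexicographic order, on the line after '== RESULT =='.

Compute (G \ add) ∪ pre:
  G ∩ del = {}  (empty — regression defined)
  G \ add = {ball_in(b1,rmA), robot_in(rmA)} \ {ball_in(b1,rmA), free(right)} = {robot_in(rmA)}
  ∪ pre   = {robot_in(rmA)} ∪ {carry(b1,right), robot_in(rmA)}
          = {carry(b1,right), robot_in(rmA)}

== RESULT ==
["carry(b1,right)", "robot_in(rmA)"]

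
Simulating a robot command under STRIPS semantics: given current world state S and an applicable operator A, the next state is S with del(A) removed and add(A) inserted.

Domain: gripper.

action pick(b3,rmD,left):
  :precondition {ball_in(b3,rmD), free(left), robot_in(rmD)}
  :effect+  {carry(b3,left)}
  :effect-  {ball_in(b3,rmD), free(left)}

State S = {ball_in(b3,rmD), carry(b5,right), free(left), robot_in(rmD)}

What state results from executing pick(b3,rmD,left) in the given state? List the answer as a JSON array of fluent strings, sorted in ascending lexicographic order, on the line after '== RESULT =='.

Compute (S \ del) ∪ add:
  pre ⊆ S: {ball_in(b3,rmD), free(left), robot_in(rmD)} ⊆ S  — applicable
  S \ del = {carry(b5,right), robot_in(rmD)}
  ∪ add   = {carry(b3,left), carry(b5,right), robot_in(rmD)}

== RESULT ==
["carry(b3,left)", "carry(b5,right)", "robot_in(rmD)"]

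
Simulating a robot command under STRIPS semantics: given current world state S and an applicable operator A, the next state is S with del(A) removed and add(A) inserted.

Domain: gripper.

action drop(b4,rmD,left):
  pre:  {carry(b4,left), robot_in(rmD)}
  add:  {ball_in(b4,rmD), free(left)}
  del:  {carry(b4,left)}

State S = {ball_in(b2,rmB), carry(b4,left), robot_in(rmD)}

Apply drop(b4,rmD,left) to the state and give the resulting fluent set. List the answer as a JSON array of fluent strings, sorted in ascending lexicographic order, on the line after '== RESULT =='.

Compute (S \ del) ∪ add:
  pre ⊆ S: {carry(b4,left), robot_in(rmD)} ⊆ S  — applicable
  S \ del = {ball_in(b2,rmB), robot_in(rmD)}
  ∪ add   = {ball_in(b2,rmB), ball_in(b4,rmD), free(left), robot_in(rmD)}

== RESULT ==
["ball_in(b2,rmB)", "ball_in(b4,rmD)", "free(left)", "robot_in(rmD)"]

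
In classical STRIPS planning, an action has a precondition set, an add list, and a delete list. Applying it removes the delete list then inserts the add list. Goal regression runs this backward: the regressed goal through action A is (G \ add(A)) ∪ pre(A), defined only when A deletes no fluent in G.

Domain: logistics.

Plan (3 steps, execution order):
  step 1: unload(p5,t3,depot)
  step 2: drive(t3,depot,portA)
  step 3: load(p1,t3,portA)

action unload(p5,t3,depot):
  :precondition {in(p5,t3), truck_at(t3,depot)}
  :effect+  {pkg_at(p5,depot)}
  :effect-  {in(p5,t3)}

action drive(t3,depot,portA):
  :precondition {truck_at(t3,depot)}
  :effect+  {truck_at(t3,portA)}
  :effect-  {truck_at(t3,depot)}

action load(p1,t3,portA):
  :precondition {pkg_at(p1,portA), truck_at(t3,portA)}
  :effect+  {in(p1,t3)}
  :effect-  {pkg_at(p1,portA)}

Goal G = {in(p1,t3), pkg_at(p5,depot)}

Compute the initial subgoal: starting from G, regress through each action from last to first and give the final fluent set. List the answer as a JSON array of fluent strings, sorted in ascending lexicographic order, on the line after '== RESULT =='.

Work backward from the goal:
  through step 3 (load(p1,t3,portA)): drop {in(p1,t3)}, keep {pkg_at(p5,depot)}, require {pkg_at(p1,portA), truck_at(t3,portA)}
    → {pkg_at(p1,portA), pkg_at(p5,depot), truck_at(t3,portA)}
  through step 2 (drive(t3,depot,portA)): drop {truck_at(t3,portA)}, keep {pkg_at(p1,portA), pkg_at(p5,depot)}, require {truck_at(t3,depot)}
    → {pkg_at(p1,portA), pkg_at(p5,depot), truck_at(t3,depot)}
  through step 1 (unload(p5,t3,depot)): drop {pkg_at(p5,depot)}, keep {pkg_at(p1,portA), truck_at(t3,depot)}, require {in(p5,t3), truck_at(t3,depot)}
    → {in(p5,t3), pkg_at(p1,portA), truck_at(t3,depot)}

== RESULT ==
["in(p5,t3)", "pkg_at(p1,portA)", "truck_at(t3,depot)"]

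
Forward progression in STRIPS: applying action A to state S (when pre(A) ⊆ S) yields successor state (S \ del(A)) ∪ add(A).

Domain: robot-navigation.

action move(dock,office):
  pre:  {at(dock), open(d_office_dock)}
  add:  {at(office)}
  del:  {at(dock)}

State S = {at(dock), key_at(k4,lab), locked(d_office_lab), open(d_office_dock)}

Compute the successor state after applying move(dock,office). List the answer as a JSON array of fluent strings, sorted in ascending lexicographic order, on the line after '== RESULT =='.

Compute (S \ del) ∪ add:
  pre ⊆ S: {at(dock), open(d_office_dock)} ⊆ S  — applicable
  S \ del = {key_at(k4,lab), locked(d_office_lab), open(d_office_dock)}
  ∪ add   = {at(office), key_at(k4,lab), locked(d_office_lab), open(d_office_dock)}

== RESULT ==
["at(office)", "key_at(k4,lab)", "locked(d_office_lab)", "open(d_office_dock)"]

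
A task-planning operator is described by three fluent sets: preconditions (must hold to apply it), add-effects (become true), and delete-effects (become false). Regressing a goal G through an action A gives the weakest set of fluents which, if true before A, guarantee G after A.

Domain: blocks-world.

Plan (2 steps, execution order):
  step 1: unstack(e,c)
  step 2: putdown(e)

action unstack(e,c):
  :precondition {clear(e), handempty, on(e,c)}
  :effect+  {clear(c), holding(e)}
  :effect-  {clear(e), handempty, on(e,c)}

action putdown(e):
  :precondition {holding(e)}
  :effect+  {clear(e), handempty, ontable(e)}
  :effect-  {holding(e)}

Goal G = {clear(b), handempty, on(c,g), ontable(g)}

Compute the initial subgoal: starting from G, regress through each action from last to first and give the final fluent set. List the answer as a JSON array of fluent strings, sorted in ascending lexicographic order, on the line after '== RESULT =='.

Regress step by step:
  through step 2 (putdown(e)): drop {handempty}, keep {clear(b), on(c,g), ontable(g)}, require {holding(e)}
    → {clear(b), holding(e), on(c,g), ontable(g)}
  through step 1 (unstack(e,c)): drop {holding(e)}, keep {clear(b), on(c,g), ontable(g)}, require {clear(e), handempty, on(e,c)}
    → {clear(b), clear(e), handempty, on(c,g), on(e,c), ontable(g)}

== RESULT ==
["clear(b)", "clear(e)", "handempty", "on(c,g)", "on(e,c)", "ontable(g)"]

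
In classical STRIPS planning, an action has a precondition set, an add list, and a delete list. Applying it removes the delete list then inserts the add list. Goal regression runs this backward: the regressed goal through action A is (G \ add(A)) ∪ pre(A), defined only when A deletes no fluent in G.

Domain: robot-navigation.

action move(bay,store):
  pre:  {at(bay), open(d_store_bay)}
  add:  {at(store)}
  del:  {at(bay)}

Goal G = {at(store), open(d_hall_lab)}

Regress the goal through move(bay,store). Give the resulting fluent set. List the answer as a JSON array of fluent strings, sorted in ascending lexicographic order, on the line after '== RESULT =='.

Compute (G \ add) ∪ pre:
  G ∩ del = {}  (empty — regression defined)
  G \ add = {at(store), open(d_hall_lab)} \ {at(store)} = {open(d_hall_lab)}
  ∪ pre   = {open(d_hall_lab)} ∪ {at(bay), open(d_store_bay)}
          = {at(bay), open(d_hall_lab), open(d_store_bay)}

== RESULT ==
["at(bay)", "open(d_hall_lab)", "open(d_store_bay)"]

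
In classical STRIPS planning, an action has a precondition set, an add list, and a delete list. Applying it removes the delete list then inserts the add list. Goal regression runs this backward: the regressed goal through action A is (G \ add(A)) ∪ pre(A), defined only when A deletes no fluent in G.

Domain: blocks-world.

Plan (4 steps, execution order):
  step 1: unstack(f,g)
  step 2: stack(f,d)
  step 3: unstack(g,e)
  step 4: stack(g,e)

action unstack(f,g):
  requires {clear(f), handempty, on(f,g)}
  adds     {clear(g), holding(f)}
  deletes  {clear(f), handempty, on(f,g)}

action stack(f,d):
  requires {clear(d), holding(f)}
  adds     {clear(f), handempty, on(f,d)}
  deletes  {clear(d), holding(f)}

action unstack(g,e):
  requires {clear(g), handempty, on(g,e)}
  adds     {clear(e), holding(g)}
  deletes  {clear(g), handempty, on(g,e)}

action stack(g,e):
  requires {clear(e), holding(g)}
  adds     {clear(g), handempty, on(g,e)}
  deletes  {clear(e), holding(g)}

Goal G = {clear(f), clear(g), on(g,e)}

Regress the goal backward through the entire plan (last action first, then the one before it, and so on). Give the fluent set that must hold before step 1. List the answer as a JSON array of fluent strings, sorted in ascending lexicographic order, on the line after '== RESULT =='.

Work backward from the goal:
  through step 4 (stack(g,e)): drop {clear(g), on(g,e)}, keep {clear(f)}, require {clear(e), holding(g)}
    → {clear(e), clear(f), holding(g)}
  through step 3 (unstack(g,e)): drop {clear(e), holding(g)}, keep {clear(f)}, require {clear(g), handempty, on(g,e)}
    → {clear(f), clear(g), handempty, on(g,e)}
  through step 2 (stack(f,d)): drop {clear(f), handempty}, keep {clear(g), on(g,e)}, require {clear(d), holding(f)}
    → {clear(d), clear(g), holding(f), on(g,e)}
  through step 1 (unstack(f,g)): drop {clear(g), holding(f)}, keep {clear(d), on(g,e)}, require {clear(f), handempty, on(f,g)}
    → {clear(d), clear(f), handempty, on(f,g), on(g,e)}

== RESULT ==
["clear(d)", "clear(f)", "handempty", "on(f,g)", "on(g,e)"]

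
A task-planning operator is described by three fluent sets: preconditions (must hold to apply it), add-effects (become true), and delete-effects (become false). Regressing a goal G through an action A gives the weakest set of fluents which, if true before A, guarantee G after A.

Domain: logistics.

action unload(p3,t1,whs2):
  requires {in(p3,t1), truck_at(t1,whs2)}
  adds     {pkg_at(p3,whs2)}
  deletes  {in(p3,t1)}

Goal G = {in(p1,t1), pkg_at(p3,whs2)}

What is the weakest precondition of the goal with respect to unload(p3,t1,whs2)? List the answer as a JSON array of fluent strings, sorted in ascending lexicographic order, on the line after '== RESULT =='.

Regress:
  G ∩ del = {}  (empty — regression defined)
  G \ add = {in(p1,t1), pkg_at(p3,whs2)} \ {pkg_at(p3,whs2)} = {in(p1,t1)}
  ∪ pre   = {in(p1,t1)} ∪ {in(p3,t1), truck_at(t1,whs2)}
          = {in(p1,t1), in(p3,t1), truck_at(t1,whs2)}

== RESULT ==
["in(p1,t1)", "in(p3,t1)", "truck_at(t1,whs2)"]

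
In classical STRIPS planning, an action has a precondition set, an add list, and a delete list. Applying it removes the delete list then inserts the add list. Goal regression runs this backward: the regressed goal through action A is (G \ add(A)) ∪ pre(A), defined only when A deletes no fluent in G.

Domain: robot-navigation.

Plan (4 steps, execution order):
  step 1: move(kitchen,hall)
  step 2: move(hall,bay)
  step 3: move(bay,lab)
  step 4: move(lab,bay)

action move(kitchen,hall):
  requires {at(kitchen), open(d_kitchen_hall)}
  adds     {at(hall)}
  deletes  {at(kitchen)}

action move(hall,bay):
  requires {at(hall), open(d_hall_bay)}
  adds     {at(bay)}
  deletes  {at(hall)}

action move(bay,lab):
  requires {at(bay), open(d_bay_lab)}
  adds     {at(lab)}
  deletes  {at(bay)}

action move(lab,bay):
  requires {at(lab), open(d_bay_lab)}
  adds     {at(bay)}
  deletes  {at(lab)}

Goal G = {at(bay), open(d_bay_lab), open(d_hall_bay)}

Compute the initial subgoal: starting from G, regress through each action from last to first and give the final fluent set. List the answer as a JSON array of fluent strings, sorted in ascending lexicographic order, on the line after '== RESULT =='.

Regress step by step:
  through step 4 (move(lab,bay)): drop {at(bay)}, keep {open(d_bay_lab), open(d_hall_bay)}, require {at(lab), open(d_bay_lab)}
    → {at(lab), open(d_bay_lab), open(d_hall_bay)}
  through step 3 (move(bay,lab)): drop {at(lab)}, keep {open(d_bay_lab), open(d_hall_bay)}, require {at(bay), open(d_bay_lab)}
    → {at(bay), open(d_bay_lab), open(d_hall_bay)}
  through step 2 (move(hall,bay)): drop {at(bay)}, keep {open(d_bay_lab), open(d_hall_bay)}, require {at(hall), open(d_hall_bay)}
    → {at(hall), open(d_bay_lab), open(d_hall_bay)}
  through step 1 (move(kitchen,hall)): drop {at(hall)}, keep {open(d_bay_lab), open(d_hall_bay)}, require {at(kitchen), open(d_kitchen_hall)}
    → {at(kitchen), open(d_bay_lab), open(d_hall_bay), open(d_kitchen_hall)}

== RESULT ==
["at(kitchen)", "open(d_bay_lab)", "open(d_hall_bay)", "open(d_kitchen_hall)"]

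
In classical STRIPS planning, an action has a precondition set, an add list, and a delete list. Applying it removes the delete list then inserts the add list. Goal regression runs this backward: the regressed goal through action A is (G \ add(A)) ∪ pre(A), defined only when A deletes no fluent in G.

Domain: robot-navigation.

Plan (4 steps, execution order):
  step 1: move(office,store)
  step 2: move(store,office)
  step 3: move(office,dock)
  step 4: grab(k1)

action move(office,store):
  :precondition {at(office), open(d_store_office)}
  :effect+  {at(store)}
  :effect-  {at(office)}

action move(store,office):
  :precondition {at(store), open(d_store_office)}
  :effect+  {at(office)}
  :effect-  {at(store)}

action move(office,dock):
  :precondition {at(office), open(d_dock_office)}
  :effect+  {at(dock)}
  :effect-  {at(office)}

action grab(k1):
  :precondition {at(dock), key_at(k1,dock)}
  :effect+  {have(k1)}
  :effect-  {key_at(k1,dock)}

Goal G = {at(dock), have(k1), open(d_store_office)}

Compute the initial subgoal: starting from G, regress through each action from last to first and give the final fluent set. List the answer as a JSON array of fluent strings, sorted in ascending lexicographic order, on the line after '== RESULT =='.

Regress step by step:
  through step 4 (grab(k1)): drop {have(k1)}, keep {at(dock), open(d_store_office)}, require {at(dock), key_at(k1,dock)}
    → {at(dock), key_at(k1,dock), open(d_store_office)}
  through step 3 (move(office,dock)): drop {at(dock)}, keep {key_at(k1,dock), open(d_store_office)}, require {at(office), open(d_dock_office)}
    → {at(office), key_at(k1,dock), open(d_dock_office), open(d_store_office)}
  through step 2 (move(store,office)): drop {at(office)}, keep {key_at(k1,dock), open(d_dock_office), open(d_store_office)}, require {at(store), open(d_store_office)}
    → {at(store), key_at(k1,dock), open(d_dock_office), open(d_store_office)}
  through step 1 (move(office,store)): drop {at(store)}, keep {key_at(k1,dock), open(d_dock_office), open(d_store_office)}, require {at(office), open(d_store_office)}
    → {at(office), key_at(k1,dock), open(d_dock_office), open(d_store_office)}

== RESULT ==
["at(office)", "key_at(k1,dock)", "open(d_dock_office)", "open(d_store_office)"]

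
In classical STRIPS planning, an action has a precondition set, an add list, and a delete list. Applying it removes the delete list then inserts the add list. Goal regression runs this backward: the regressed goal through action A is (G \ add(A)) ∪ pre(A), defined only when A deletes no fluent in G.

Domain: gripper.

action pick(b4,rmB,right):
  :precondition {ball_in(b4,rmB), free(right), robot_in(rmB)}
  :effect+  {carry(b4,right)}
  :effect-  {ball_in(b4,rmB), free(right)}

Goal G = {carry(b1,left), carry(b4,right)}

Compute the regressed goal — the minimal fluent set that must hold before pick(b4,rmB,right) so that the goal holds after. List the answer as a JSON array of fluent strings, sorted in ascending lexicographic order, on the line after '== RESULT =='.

Regress:
  G ∩ del = {}  (empty — regression defined)
  G \ add = {carry(b1,left), carry(b4,right)} \ {carry(b4,right)} = {carry(b1,left)}
  ∪ pre   = {carry(b1,left)} ∪ {ball_in(b4,rmB), free(right), robot_in(rmB)}
          = {ball_in(b4,rmB), carry(b1,left), free(right), robot_in(rmB)}

== RESULT ==
["ball_in(b4,rmB)", "carry(b1,left)", "free(right)", "robot_in(rmB)"]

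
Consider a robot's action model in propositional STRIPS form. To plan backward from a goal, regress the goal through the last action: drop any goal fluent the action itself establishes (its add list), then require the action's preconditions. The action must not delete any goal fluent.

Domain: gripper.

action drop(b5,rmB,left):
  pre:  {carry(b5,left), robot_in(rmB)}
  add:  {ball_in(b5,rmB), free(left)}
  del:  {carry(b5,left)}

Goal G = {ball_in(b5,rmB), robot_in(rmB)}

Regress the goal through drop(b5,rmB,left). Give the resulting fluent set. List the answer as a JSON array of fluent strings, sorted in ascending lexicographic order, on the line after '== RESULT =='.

Compute (G \ add) ∪ pre:
  G ∩ del = {}  (empty — regression defined)
  G \ add = {ball_in(b5,rmB), robot_in(rmB)} \ {ball_in(b5,rmB), free(left)} = {robot_in(rmB)}
  ∪ pre   = {robot_in(rmB)} ∪ {carry(b5,left), robot_in(rmB)}
          = {carry(b5,left), robot_in(rmB)}

== RESULT ==
["carry(b5,left)", "robot_in(rmB)"]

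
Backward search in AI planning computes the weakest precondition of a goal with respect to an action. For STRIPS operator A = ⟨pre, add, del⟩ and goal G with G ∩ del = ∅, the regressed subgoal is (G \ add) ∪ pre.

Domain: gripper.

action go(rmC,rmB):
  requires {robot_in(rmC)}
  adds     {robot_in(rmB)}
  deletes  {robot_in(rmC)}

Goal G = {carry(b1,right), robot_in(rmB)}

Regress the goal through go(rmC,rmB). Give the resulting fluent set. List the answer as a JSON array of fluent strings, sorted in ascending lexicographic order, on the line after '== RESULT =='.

Regress:
  G ∩ del = {}  (empty — regression defined)
  G \ add = {carry(b1,right), robot_in(rmB)} \ {robot_in(rmB)} = {carry(b1,right)}
  ∪ pre   = {carry(b1,right)} ∪ {robot_in(rmC)}
          = {carry(b1,right), robot_in(rmC)}

== RESULT ==
["carry(b1,right)", "robot_in(rmC)"]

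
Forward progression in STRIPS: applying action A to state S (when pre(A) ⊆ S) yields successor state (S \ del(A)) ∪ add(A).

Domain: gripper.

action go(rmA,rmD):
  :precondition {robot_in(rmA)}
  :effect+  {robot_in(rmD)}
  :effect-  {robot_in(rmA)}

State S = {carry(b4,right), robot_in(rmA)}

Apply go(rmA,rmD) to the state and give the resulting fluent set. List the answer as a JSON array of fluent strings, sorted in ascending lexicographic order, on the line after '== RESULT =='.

Progress:
  pre ⊆ S: {robot_in(rmA)} ⊆ S  — applicable
  S \ del = {carry(b4,right)}
  ∪ add   = {carry(b4,right), robot_in(rmD)}

== RESULT ==
["carry(b4,right)", "robot_in(rmD)"]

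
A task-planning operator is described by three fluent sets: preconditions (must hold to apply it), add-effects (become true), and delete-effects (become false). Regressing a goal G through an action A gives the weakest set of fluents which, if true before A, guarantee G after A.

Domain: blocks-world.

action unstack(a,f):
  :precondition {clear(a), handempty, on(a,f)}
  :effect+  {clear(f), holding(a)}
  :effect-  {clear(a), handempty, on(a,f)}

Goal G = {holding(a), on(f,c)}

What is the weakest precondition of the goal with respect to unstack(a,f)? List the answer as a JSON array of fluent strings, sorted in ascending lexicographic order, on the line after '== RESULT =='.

Compute (G \ add) ∪ pre:
  G ∩ del = {}  (empty — regression defined)
  G \ add = {holding(a), on(f,c)} \ {clear(f), holding(a)} = {on(f,c)}
  ∪ pre   = {on(f,c)} ∪ {clear(a), handempty, on(a,f)}
          = {clear(a), handempty, on(a,f), on(f,c)}

== RESULT ==
["clear(a)", "handempty", "on(a,f)", "on(f,c)"]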